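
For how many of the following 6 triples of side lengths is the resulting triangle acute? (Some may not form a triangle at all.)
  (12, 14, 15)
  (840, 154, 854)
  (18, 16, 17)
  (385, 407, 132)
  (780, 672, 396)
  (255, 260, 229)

(12,14,15): 12²+14² = 340 > 225 = 15² → acute
(840,154,854): 154²+840² = 729316 = 854² → right
(18,16,17): 16²+17² = 545 > 324 = 18² → acute
(385,407,132): 132²+385² = 165649 = 407² → right
(780,672,396): 396²+672² = 608400 = 780² → right
(255,260,229): 229²+255² = 117466 > 67600 = 260² → acute
3 of the 6 are acute.

3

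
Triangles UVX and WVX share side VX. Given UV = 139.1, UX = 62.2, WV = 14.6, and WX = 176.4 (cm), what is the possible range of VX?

From triangle UVX: |139.1 − 62.2| < VX < 139.1 + 62.2, i.e. 76.9 < VX < 201.3.
From triangle WVX: 161.8 < VX < 191.0.
Both must hold, so VX lies in the intersection.

161.8 < VX < 191.0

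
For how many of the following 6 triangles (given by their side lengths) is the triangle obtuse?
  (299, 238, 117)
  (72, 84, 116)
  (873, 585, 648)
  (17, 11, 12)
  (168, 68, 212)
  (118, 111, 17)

(299,238,117): 117²+238² = 70333 < 89401 = 299² → obtuse
(72,84,116): 72²+84² = 12240 < 13456 = 116² → obtuse
(873,585,648): 585²+648² = 762129 = 873² → right
(17,11,12): 11²+12² = 265 < 289 = 17² → obtuse
(168,68,212): 68²+168² = 32848 < 44944 = 212² → obtuse
(118,111,17): 17²+111² = 12610 < 13924 = 118² → obtuse
5 of the 6 are obtuse.

5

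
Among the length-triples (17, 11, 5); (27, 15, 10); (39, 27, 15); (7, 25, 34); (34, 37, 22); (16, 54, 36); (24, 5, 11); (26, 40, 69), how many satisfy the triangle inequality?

(5,11,17): 5+11 ≤ 17 → not valid
(10,15,27): 10+15 ≤ 27 → not valid
(15,27,39): 15+27 > 39 → valid
(7,25,34): 7+25 ≤ 34 → not valid
(22,34,37): 22+34 > 37 → valid
(16,36,54): 16+36 ≤ 54 → not valid
(5,11,24): 5+11 ≤ 24 → not valid
(26,40,69): 26+40 ≤ 69 → not valid
2 of the 8 triples form a triangle.

2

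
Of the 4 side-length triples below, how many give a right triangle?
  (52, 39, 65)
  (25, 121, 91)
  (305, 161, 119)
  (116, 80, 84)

(52,39,65): 39²+52² = 4225 = 65² → right
(25,121,91): 25+91 ≤ 121, not a triangle
(305,161,119): 119+161 ≤ 305, not a triangle
(116,80,84): 80²+84² = 13456 = 116² → right
2 of the 4 are right.

2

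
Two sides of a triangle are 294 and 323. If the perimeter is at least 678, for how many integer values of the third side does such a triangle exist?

556

Triangle inequality: 29 < x < 617. Perimeter ≥ 678 gives x ≥ 678 − 294 − 323 = 61.
So 61 ≤ x < 617; integers 61 through 616: 556 values.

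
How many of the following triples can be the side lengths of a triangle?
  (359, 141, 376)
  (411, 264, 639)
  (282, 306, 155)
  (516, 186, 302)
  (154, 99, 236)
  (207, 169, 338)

5

(141,359,376): 141+359 > 376 → valid
(264,411,639): 264+411 > 639 → valid
(155,282,306): 155+282 > 306 → valid
(186,302,516): 186+302 ≤ 516 → not valid
(99,154,236): 99+154 > 236 → valid
(169,207,338): 169+207 > 338 → valid
5 of the 6 triples form a triangle.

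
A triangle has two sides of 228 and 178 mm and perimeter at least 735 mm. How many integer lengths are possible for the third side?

77

Triangle inequality: 50 < x < 406. Perimeter ≥ 735 gives x ≥ 735 − 228 − 178 = 329.
So 329 ≤ x < 406; integers 329 through 405: 77 values.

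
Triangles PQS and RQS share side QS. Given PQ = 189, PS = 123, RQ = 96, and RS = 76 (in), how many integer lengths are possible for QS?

105

From triangle PQS: 66 < QS < 312.
From triangle RQS: 20 < QS < 172.
Intersection: 66 < QS < 172, so integers 67 through 171: 105 values.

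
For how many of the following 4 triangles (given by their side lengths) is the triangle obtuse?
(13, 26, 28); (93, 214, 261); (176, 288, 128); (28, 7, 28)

(13,26,28): 13²+26² = 845 > 784 = 28² → acute
(93,214,261): 93²+214² = 54445 < 68121 = 261² → obtuse
(176,288,128): 128²+176² = 47360 < 82944 = 288² → obtuse
(28,7,28): 7²+28² = 833 > 784 = 28² → acute
2 of the 4 are obtuse.

2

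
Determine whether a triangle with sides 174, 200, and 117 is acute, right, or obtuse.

acute

Compare the square of the longest side to the sum of squares of the other two: 117² + 174² = 43965 > 40000 = 200².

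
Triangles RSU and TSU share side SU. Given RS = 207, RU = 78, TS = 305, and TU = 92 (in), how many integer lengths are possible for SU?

71

From triangle RSU: 129 < SU < 285.
From triangle TSU: 213 < SU < 397.
Intersection: 213 < SU < 285, so integers 214 through 284: 71 values.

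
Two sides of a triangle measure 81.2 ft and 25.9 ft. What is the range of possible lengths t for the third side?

55.3 < t < 107.1 (ft)

By the triangle inequality, t must be less than 81.2 + 25.9 = 107.1 and greater than |81.2 − 25.9| = 55.3.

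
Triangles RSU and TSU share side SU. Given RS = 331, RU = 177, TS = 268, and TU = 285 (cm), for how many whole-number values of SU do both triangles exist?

From triangle RSU: 154 < SU < 508.
From triangle TSU: 17 < SU < 553.
Intersection: 154 < SU < 508, so integers 155 through 507: 353 values.

353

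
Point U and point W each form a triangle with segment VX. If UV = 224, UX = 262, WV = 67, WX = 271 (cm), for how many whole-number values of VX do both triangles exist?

From triangle UVX: 38 < VX < 486.
From triangle WVX: 204 < VX < 338.
Intersection: 204 < VX < 338, so integers 205 through 337: 133 values.

133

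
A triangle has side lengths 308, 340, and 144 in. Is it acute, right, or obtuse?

Compare the square of the longest side to the sum of squares of the other two: 144² + 308² = 115600 = 340².

right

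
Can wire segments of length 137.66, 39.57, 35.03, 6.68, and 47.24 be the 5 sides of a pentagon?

No

For a pentagon, each side must be shorter than the sum of the others.
Here the longest side is 137.66, but the remaining 4 sides sum to only 128.52.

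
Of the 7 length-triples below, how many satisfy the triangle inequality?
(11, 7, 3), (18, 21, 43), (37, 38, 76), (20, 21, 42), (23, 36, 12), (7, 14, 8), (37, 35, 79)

1

(3,7,11): 3+7 ≤ 11 → not valid
(18,21,43): 18+21 ≤ 43 → not valid
(37,38,76): 37+38 ≤ 76 → not valid
(20,21,42): 20+21 ≤ 42 → not valid
(12,23,36): 12+23 ≤ 36 → not valid
(7,8,14): 7+8 > 14 → valid
(35,37,79): 35+37 ≤ 79 → not valid
1 of the 7 triples forms a triangle.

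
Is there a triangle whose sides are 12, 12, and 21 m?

The longest side is 21, and the other two sum to 24.
Since 24 > 21, the triangle inequality holds.

Yes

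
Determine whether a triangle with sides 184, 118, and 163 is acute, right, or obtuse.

Compare the square of the longest side to the sum of squares of the other two: 118² + 163² = 40493 > 33856 = 184².

acute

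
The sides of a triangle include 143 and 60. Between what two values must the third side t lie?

83 < t < 203

By the triangle inequality, t must be less than 143 + 60 = 203 and greater than |143 − 60| = 83.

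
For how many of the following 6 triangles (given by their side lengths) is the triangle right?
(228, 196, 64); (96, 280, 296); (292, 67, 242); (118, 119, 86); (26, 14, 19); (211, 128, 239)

1

(228,196,64): 64²+196² = 42512 < 51984 = 228² → obtuse
(96,280,296): 96²+280² = 87616 = 296² → right
(292,67,242): 67²+242² = 63053 < 85264 = 292² → obtuse
(118,119,86): 86²+118² = 21320 > 14161 = 119² → acute
(26,14,19): 14²+19² = 557 < 676 = 26² → obtuse
(211,128,239): 128²+211² = 60905 > 57121 = 239² → acute
1 of the 6 is right.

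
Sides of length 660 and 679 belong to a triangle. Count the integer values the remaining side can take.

The third side lies in the open interval (19, 1339).
Integers from 20 to 1338 inclusive: 1338 − 20 + 1 = 1319.

1319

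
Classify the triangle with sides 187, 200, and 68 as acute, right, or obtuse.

obtuse

Compare the square of the longest side to the sum of squares of the other two: 68² + 187² = 39593 < 40000 = 200².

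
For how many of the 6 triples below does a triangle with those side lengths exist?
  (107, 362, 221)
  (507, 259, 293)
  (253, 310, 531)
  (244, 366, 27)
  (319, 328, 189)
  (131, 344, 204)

3

(107,221,362): 107+221 ≤ 362 → not valid
(259,293,507): 259+293 > 507 → valid
(253,310,531): 253+310 > 531 → valid
(27,244,366): 27+244 ≤ 366 → not valid
(189,319,328): 189+319 > 328 → valid
(131,204,344): 131+204 ≤ 344 → not valid
3 of the 6 triples form a triangle.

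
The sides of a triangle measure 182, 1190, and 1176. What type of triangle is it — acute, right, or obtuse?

right

Compare the square of the longest side to the sum of squares of the other two: 182² + 1176² = 1416100 = 1190².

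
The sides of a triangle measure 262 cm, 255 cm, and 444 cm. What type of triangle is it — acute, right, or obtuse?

obtuse

Compare the square of the longest side to the sum of squares of the other two: 255² + 262² = 133669 < 197136 = 444².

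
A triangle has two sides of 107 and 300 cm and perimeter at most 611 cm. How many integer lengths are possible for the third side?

Triangle inequality: 193 < x < 407. Perimeter ≤ 611 gives x ≤ 611 − 107 − 300 = 204.
So 193 < x ≤ 204; integers 194 through 204: 11 values.

11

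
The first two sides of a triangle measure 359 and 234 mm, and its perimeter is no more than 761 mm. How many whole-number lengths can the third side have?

Triangle inequality: 125 < x < 593. Perimeter ≤ 761 gives x ≤ 761 − 359 − 234 = 168.
So 125 < x ≤ 168; integers 126 through 168: 43 values.

43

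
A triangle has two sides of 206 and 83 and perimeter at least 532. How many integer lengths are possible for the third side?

46

Triangle inequality: 123 < x < 289. Perimeter ≥ 532 gives x ≥ 532 − 206 − 83 = 243.
So 243 ≤ x < 289; integers 243 through 288: 46 values.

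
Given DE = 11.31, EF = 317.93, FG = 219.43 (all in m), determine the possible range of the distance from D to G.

87.19 ≤ DG ≤ 548.67 m

The maximum is all hops collinear in one direction: 11.31 + 317.93 + 219.43 = 548.67.
The longest hop is 317.93; the others sum to 230.74. Folding the others back against it leaves at least 317.93 − 230.74 = 87.19.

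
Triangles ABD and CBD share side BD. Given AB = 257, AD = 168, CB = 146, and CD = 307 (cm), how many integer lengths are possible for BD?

From triangle ABD: 89 < BD < 425.
From triangle CBD: 161 < BD < 453.
Intersection: 161 < BD < 425, so integers 162 through 424: 263 values.

263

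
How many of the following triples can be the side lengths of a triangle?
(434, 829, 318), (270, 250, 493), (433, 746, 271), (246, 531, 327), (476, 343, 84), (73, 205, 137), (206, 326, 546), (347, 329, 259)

4

(318,434,829): 318+434 ≤ 829 → not valid
(250,270,493): 250+270 > 493 → valid
(271,433,746): 271+433 ≤ 746 → not valid
(246,327,531): 246+327 > 531 → valid
(84,343,476): 84+343 ≤ 476 → not valid
(73,137,205): 73+137 > 205 → valid
(206,326,546): 206+326 ≤ 546 → not valid
(259,329,347): 259+329 > 347 → valid
4 of the 8 triples form a triangle.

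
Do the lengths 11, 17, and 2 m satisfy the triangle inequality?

No

The longest side is 17, but the other two sum to only 13.
13 < 17, so the triangle inequality fails.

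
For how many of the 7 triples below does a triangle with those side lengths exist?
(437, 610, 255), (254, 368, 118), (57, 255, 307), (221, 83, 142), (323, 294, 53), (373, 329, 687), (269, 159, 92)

(255,437,610): 255+437 > 610 → valid
(118,254,368): 118+254 > 368 → valid
(57,255,307): 57+255 > 307 → valid
(83,142,221): 83+142 > 221 → valid
(53,294,323): 53+294 > 323 → valid
(329,373,687): 329+373 > 687 → valid
(92,159,269): 92+159 ≤ 269 → not valid
6 of the 7 triples form a triangle.

6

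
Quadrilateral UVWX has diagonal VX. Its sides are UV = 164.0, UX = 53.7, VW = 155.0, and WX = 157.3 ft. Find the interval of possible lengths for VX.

110.3 < VX < 217.7

From triangle UVX: |164.0 − 53.7| < VX < 164.0 + 53.7, i.e. 110.3 < VX < 217.7.
From triangle WVX: 2.3 < VX < 312.3.
Both must hold, so VX lies in the intersection.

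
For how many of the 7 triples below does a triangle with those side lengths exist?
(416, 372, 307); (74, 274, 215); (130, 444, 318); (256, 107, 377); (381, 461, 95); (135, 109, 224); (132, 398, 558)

(307,372,416): 307+372 > 416 → valid
(74,215,274): 74+215 > 274 → valid
(130,318,444): 130+318 > 444 → valid
(107,256,377): 107+256 ≤ 377 → not valid
(95,381,461): 95+381 > 461 → valid
(109,135,224): 109+135 > 224 → valid
(132,398,558): 132+398 ≤ 558 → not valid
5 of the 7 triples form a triangle.

5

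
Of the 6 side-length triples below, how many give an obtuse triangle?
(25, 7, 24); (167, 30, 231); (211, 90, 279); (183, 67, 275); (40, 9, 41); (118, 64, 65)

(25,7,24): 7²+24² = 625 = 25² → right
(167,30,231): 30+167 ≤ 231, not a triangle
(211,90,279): 90²+211² = 52621 < 77841 = 279² → obtuse
(183,67,275): 67+183 ≤ 275, not a triangle
(40,9,41): 9²+40² = 1681 = 41² → right
(118,64,65): 64²+65² = 8321 < 13924 = 118² → obtuse
2 of the 6 are obtuse.

2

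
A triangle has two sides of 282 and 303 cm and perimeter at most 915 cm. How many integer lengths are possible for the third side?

309

Triangle inequality: 21 < x < 585. Perimeter ≤ 915 gives x ≤ 915 − 282 − 303 = 330.
So 21 < x ≤ 330; integers 22 through 330: 309 values.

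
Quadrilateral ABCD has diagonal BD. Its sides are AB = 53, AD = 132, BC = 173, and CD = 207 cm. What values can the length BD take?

79 < BD < 185

From triangle ABD: |53 − 132| < BD < 53 + 132, i.e. 79 < BD < 185.
From triangle CBD: 34 < BD < 380.
Both must hold, so BD lies in the intersection.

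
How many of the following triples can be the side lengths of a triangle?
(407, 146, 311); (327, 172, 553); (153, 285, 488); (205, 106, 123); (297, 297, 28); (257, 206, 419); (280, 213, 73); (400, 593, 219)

(146,311,407): 146+311 > 407 → valid
(172,327,553): 172+327 ≤ 553 → not valid
(153,285,488): 153+285 ≤ 488 → not valid
(106,123,205): 106+123 > 205 → valid
(28,297,297): 28+297 > 297 → valid
(206,257,419): 206+257 > 419 → valid
(73,213,280): 73+213 > 280 → valid
(219,400,593): 219+400 > 593 → valid
6 of the 8 triples form a triangle.

6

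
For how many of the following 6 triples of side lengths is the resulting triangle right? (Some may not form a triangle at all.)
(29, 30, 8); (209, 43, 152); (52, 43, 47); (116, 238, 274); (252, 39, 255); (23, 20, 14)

1

(29,30,8): 8²+29² = 905 > 900 = 30² → acute
(209,43,152): 43+152 ≤ 209, not a triangle
(52,43,47): 43²+47² = 4058 > 2704 = 52² → acute
(116,238,274): 116²+238² = 70100 < 75076 = 274² → obtuse
(252,39,255): 39²+252² = 65025 = 255² → right
(23,20,14): 14²+20² = 596 > 529 = 23² → acute
1 of the 6 is right.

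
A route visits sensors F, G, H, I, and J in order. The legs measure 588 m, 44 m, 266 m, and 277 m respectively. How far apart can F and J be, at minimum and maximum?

1 ≤ FJ ≤ 1175 m

The maximum is all hops collinear in one direction: 588 + 44 + 266 + 277 = 1175.
The longest hop is 588; the others sum to 587. Folding the others back against it leaves at least 588 − 587 = 1.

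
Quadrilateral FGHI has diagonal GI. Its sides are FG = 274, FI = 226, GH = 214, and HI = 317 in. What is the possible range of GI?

From triangle FGI: |274 − 226| < GI < 274 + 226, i.e. 48 < GI < 500.
From triangle HGI: 103 < GI < 531.
Both must hold, so GI lies in the intersection.

103 < GI < 500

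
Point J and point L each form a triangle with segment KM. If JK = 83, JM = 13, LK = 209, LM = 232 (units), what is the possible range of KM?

From triangle JKM: |83 − 13| < KM < 83 + 13, i.e. 70 < KM < 96.
From triangle LKM: 23 < KM < 441.
Both must hold, so KM lies in the intersection.

70 < KM < 96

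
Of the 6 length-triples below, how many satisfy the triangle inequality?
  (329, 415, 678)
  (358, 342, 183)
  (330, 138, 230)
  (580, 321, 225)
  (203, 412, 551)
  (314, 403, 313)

5

(329,415,678): 329+415 > 678 → valid
(183,342,358): 183+342 > 358 → valid
(138,230,330): 138+230 > 330 → valid
(225,321,580): 225+321 ≤ 580 → not valid
(203,412,551): 203+412 > 551 → valid
(313,314,403): 313+314 > 403 → valid
5 of the 6 triples form a triangle.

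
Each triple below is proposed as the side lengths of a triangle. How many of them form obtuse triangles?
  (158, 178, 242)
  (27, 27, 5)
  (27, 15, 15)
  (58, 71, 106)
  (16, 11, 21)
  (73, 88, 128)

5

(158,178,242): 158²+178² = 56648 < 58564 = 242² → obtuse
(27,27,5): 5²+27² = 754 > 729 = 27² → acute
(27,15,15): 15²+15² = 450 < 729 = 27² → obtuse
(58,71,106): 58²+71² = 8405 < 11236 = 106² → obtuse
(16,11,21): 11²+16² = 377 < 441 = 21² → obtuse
(73,88,128): 73²+88² = 13073 < 16384 = 128² → obtuse
5 of the 6 are obtuse.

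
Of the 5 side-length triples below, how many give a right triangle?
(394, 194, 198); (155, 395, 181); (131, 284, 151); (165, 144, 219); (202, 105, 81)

1

(394,194,198): 194+198 ≤ 394, not a triangle
(155,395,181): 155+181 ≤ 395, not a triangle
(131,284,151): 131+151 ≤ 284, not a triangle
(165,144,219): 144²+165² = 47961 = 219² → right
(202,105,81): 81+105 ≤ 202, not a triangle
1 of the 5 is right.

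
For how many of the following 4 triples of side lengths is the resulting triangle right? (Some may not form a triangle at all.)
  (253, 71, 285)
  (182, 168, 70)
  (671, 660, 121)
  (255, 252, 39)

(253,71,285): 71²+253² = 69050 < 81225 = 285² → obtuse
(182,168,70): 70²+168² = 33124 = 182² → right
(671,660,121): 121²+660² = 450241 = 671² → right
(255,252,39): 39²+252² = 65025 = 255² → right
3 of the 4 are right.

3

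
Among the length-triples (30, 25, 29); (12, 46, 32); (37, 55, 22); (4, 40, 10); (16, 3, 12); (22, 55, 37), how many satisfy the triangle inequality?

3

(25,29,30): 25+29 > 30 → valid
(12,32,46): 12+32 ≤ 46 → not valid
(22,37,55): 22+37 > 55 → valid
(4,10,40): 4+10 ≤ 40 → not valid
(3,12,16): 3+12 ≤ 16 → not valid
(22,37,55): 22+37 > 55 → valid
3 of the 6 triples form a triangle.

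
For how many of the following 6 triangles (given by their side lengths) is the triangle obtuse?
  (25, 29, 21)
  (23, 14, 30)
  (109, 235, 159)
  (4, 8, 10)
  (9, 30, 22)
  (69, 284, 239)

5

(25,29,21): 21²+25² = 1066 > 841 = 29² → acute
(23,14,30): 14²+23² = 725 < 900 = 30² → obtuse
(109,235,159): 109²+159² = 37162 < 55225 = 235² → obtuse
(4,8,10): 4²+8² = 80 < 100 = 10² → obtuse
(9,30,22): 9²+22² = 565 < 900 = 30² → obtuse
(69,284,239): 69²+239² = 61882 < 80656 = 284² → obtuse
5 of the 6 are obtuse.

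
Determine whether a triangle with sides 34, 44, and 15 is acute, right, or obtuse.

Compare the square of the longest side to the sum of squares of the other two: 15² + 34² = 1381 < 1936 = 44².

obtuse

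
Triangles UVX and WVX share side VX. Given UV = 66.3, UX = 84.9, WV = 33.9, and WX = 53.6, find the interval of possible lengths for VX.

From triangle UVX: |66.3 − 84.9| < VX < 66.3 + 84.9, i.e. 18.6 < VX < 151.2.
From triangle WVX: 19.7 < VX < 87.5.
Both must hold, so VX lies in the intersection.

19.7 < VX < 87.5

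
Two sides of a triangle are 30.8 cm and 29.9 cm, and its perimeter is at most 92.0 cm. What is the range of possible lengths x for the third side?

Triangle inequality alone gives 0.9 < x < 60.7.
The perimeter condition gives x ≤ 92.0 − 30.8 − 29.9 = 31.3.
Intersecting the two: 0.9 < x ≤ 31.3.

0.9 < x ≤ 31.3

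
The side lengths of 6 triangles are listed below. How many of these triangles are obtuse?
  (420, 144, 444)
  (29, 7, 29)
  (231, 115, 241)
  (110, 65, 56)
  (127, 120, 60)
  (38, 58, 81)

2

(420,144,444): 144²+420² = 197136 = 444² → right
(29,7,29): 7²+29² = 890 > 841 = 29² → acute
(231,115,241): 115²+231² = 66586 > 58081 = 241² → acute
(110,65,56): 56²+65² = 7361 < 12100 = 110² → obtuse
(127,120,60): 60²+120² = 18000 > 16129 = 127² → acute
(38,58,81): 38²+58² = 4808 < 6561 = 81² → obtuse
2 of the 6 are obtuse.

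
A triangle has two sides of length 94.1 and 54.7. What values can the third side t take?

By the triangle inequality, t must be less than 94.1 + 54.7 = 148.8 and greater than |94.1 − 54.7| = 39.4.

39.4 < t < 148.8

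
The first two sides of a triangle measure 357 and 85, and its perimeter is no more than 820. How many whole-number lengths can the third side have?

106

Triangle inequality: 272 < x < 442. Perimeter ≤ 820 gives x ≤ 820 − 357 − 85 = 378.
So 272 < x ≤ 378; integers 273 through 378: 106 values.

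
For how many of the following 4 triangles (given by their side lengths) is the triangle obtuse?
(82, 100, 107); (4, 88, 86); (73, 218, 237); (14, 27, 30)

2

(82,100,107): 82²+100² = 16724 > 11449 = 107² → acute
(4,88,86): 4²+86² = 7412 < 7744 = 88² → obtuse
(73,218,237): 73²+218² = 52853 < 56169 = 237² → obtuse
(14,27,30): 14²+27² = 925 > 900 = 30² → acute
2 of the 4 are obtuse.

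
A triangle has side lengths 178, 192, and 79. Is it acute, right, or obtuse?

Compare the square of the longest side to the sum of squares of the other two: 79² + 178² = 37925 > 36864 = 192².

acute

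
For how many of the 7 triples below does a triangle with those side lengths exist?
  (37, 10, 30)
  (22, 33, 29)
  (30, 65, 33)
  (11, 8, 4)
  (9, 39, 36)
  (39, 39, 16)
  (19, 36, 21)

6

(10,30,37): 10+30 > 37 → valid
(22,29,33): 22+29 > 33 → valid
(30,33,65): 30+33 ≤ 65 → not valid
(4,8,11): 4+8 > 11 → valid
(9,36,39): 9+36 > 39 → valid
(16,39,39): 16+39 > 39 → valid
(19,21,36): 19+21 > 36 → valid
6 of the 7 triples form a triangle.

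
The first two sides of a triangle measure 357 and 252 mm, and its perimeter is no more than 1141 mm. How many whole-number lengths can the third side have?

Triangle inequality: 105 < x < 609. Perimeter ≤ 1141 gives x ≤ 1141 − 357 − 252 = 532.
So 105 < x ≤ 532; integers 106 through 532: 427 values.

427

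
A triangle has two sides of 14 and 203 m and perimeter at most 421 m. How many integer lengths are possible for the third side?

15

Triangle inequality: 189 < x < 217. Perimeter ≤ 421 gives x ≤ 421 − 14 − 203 = 204.
So 189 < x ≤ 204; integers 190 through 204: 15 values.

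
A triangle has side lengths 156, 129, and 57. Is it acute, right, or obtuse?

Compare the square of the longest side to the sum of squares of the other two: 57² + 129² = 19890 < 24336 = 156².

obtuse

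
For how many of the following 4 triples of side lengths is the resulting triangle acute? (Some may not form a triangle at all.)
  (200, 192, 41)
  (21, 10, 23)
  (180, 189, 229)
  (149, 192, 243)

3

(200,192,41): 41²+192² = 38545 < 40000 = 200² → obtuse
(21,10,23): 10²+21² = 541 > 529 = 23² → acute
(180,189,229): 180²+189² = 68121 > 52441 = 229² → acute
(149,192,243): 149²+192² = 59065 > 59049 = 243² → acute
3 of the 4 are acute.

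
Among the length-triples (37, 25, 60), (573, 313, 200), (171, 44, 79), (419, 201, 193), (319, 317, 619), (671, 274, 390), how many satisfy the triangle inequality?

(25,37,60): 25+37 > 60 → valid
(200,313,573): 200+313 ≤ 573 → not valid
(44,79,171): 44+79 ≤ 171 → not valid
(193,201,419): 193+201 ≤ 419 → not valid
(317,319,619): 317+319 > 619 → valid
(274,390,671): 274+390 ≤ 671 → not valid
2 of the 6 triples form a triangle.

2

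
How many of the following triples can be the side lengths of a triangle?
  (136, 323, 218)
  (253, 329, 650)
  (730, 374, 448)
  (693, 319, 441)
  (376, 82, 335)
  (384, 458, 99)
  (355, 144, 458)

(136,218,323): 136+218 > 323 → valid
(253,329,650): 253+329 ≤ 650 → not valid
(374,448,730): 374+448 > 730 → valid
(319,441,693): 319+441 > 693 → valid
(82,335,376): 82+335 > 376 → valid
(99,384,458): 99+384 > 458 → valid
(144,355,458): 144+355 > 458 → valid
6 of the 7 triples form a triangle.

6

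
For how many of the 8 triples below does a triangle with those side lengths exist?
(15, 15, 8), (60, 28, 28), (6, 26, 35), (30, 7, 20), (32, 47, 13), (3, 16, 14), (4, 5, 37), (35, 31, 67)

2

(8,15,15): 8+15 > 15 → valid
(28,28,60): 28+28 ≤ 60 → not valid
(6,26,35): 6+26 ≤ 35 → not valid
(7,20,30): 7+20 ≤ 30 → not valid
(13,32,47): 13+32 ≤ 47 → not valid
(3,14,16): 3+14 > 16 → valid
(4,5,37): 4+5 ≤ 37 → not valid
(31,35,67): 31+35 ≤ 67 → not valid
2 of the 8 triples form a triangle.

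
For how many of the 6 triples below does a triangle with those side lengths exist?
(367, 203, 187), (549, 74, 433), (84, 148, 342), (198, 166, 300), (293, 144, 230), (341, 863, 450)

(187,203,367): 187+203 > 367 → valid
(74,433,549): 74+433 ≤ 549 → not valid
(84,148,342): 84+148 ≤ 342 → not valid
(166,198,300): 166+198 > 300 → valid
(144,230,293): 144+230 > 293 → valid
(341,450,863): 341+450 ≤ 863 → not valid
3 of the 6 triples form a triangle.

3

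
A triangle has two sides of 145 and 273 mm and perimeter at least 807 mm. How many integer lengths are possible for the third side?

29

Triangle inequality: 128 < x < 418. Perimeter ≥ 807 gives x ≥ 807 − 145 − 273 = 389.
So 389 ≤ x < 418; integers 389 through 417: 29 values.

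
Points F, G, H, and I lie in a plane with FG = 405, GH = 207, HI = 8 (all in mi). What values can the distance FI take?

The maximum is all hops collinear in one direction: 405 + 207 + 8 = 620.
The longest hop is 405; the others sum to 215. Folding the others back against it leaves at least 405 − 215 = 190.

190 ≤ FI ≤ 620 mi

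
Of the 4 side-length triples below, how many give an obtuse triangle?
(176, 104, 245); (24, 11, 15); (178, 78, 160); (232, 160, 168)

2

(176,104,245): 104²+176² = 41792 < 60025 = 245² → obtuse
(24,11,15): 11²+15² = 346 < 576 = 24² → obtuse
(178,78,160): 78²+160² = 31684 = 178² → right
(232,160,168): 160²+168² = 53824 = 232² → right
2 of the 4 are obtuse.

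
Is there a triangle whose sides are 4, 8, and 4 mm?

No

The two shorter sides sum to 8, exactly equal to the longest side 8.
That gives only a degenerate (flat) triangle — the inequality must be strict.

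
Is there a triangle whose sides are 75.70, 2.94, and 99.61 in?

The longest side is 99.61, but the other two sum to only 78.64.
78.64 < 99.61, so the triangle inequality fails.

No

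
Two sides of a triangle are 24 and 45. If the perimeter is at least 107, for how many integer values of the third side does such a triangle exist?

31

Triangle inequality: 21 < x < 69. Perimeter ≥ 107 gives x ≥ 107 − 24 − 45 = 38.
So 38 ≤ x < 69; integers 38 through 68: 31 values.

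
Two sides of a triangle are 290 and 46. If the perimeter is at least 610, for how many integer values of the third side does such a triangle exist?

Triangle inequality: 244 < x < 336. Perimeter ≥ 610 gives x ≥ 610 − 290 − 46 = 274.
So 274 ≤ x < 336; integers 274 through 335: 62 values.

62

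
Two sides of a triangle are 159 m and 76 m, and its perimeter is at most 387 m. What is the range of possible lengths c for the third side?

Triangle inequality alone gives 83 < c < 235.
The perimeter condition gives c ≤ 387 − 159 − 76 = 152.
Intersecting the two: 83 < c ≤ 152.

83 < c ≤ 152 m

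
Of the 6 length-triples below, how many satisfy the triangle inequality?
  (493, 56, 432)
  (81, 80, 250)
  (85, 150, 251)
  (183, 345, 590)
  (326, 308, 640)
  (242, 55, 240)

1

(56,432,493): 56+432 ≤ 493 → not valid
(80,81,250): 80+81 ≤ 250 → not valid
(85,150,251): 85+150 ≤ 251 → not valid
(183,345,590): 183+345 ≤ 590 → not valid
(308,326,640): 308+326 ≤ 640 → not valid
(55,240,242): 55+240 > 242 → valid
1 of the 6 triples forms a triangle.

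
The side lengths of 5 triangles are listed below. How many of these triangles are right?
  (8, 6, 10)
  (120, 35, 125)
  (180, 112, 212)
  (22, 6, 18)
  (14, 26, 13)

3

(8,6,10): 6²+8² = 100 = 10² → right
(120,35,125): 35²+120² = 15625 = 125² → right
(180,112,212): 112²+180² = 44944 = 212² → right
(22,6,18): 6²+18² = 360 < 484 = 22² → obtuse
(14,26,13): 13²+14² = 365 < 676 = 26² → obtuse
3 of the 5 are right.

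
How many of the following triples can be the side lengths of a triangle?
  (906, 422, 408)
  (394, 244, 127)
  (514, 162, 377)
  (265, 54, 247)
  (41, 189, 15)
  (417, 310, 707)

(408,422,906): 408+422 ≤ 906 → not valid
(127,244,394): 127+244 ≤ 394 → not valid
(162,377,514): 162+377 > 514 → valid
(54,247,265): 54+247 > 265 → valid
(15,41,189): 15+41 ≤ 189 → not valid
(310,417,707): 310+417 > 707 → valid
3 of the 6 triples form a triangle.

3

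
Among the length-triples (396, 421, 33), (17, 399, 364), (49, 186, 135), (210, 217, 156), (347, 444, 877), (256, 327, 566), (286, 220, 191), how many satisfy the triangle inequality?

(33,396,421): 33+396 > 421 → valid
(17,364,399): 17+364 ≤ 399 → not valid
(49,135,186): 49+135 ≤ 186 → not valid
(156,210,217): 156+210 > 217 → valid
(347,444,877): 347+444 ≤ 877 → not valid
(256,327,566): 256+327 > 566 → valid
(191,220,286): 191+220 > 286 → valid
4 of the 7 triples form a triangle.

4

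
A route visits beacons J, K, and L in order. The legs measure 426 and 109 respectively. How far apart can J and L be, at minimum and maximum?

By the triangle inequality, |426 − 109| ≤ JL ≤ 426 + 109.

317 ≤ JL ≤ 535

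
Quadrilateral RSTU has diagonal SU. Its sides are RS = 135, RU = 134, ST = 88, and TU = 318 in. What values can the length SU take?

From triangle RSU: |135 − 134| < SU < 135 + 134, i.e. 1 < SU < 269.
From triangle TSU: 230 < SU < 406.
Both must hold, so SU lies in the intersection.

230 < SU < 269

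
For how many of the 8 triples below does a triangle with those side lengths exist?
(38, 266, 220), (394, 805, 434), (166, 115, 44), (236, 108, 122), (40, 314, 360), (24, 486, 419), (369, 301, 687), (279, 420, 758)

(38,220,266): 38+220 ≤ 266 → not valid
(394,434,805): 394+434 > 805 → valid
(44,115,166): 44+115 ≤ 166 → not valid
(108,122,236): 108+122 ≤ 236 → not valid
(40,314,360): 40+314 ≤ 360 → not valid
(24,419,486): 24+419 ≤ 486 → not valid
(301,369,687): 301+369 ≤ 687 → not valid
(279,420,758): 279+420 ≤ 758 → not valid
1 of the 8 triples forms a triangle.

1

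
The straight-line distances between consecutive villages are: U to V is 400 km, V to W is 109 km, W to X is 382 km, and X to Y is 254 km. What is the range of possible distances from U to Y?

0 ≤ UY ≤ 1145 km

The maximum is all hops collinear in one direction: 400 + 109 + 382 + 254 = 1145.
The longest hop is 400; the others sum to 745. Since 400 ≤ 745, the path can fold back on itself completely, so the minimum distance is 0.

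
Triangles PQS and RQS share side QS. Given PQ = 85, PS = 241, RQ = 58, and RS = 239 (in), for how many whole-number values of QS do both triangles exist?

From triangle PQS: 156 < QS < 326.
From triangle RQS: 181 < QS < 297.
Intersection: 181 < QS < 297, so integers 182 through 296: 115 values.

115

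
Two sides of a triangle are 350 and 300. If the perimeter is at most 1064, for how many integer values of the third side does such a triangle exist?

364

Triangle inequality: 50 < x < 650. Perimeter ≤ 1064 gives x ≤ 1064 − 350 − 300 = 414.
So 50 < x ≤ 414; integers 51 through 414: 364 values.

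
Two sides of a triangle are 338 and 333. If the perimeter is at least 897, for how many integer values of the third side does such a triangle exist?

Triangle inequality: 5 < x < 671. Perimeter ≥ 897 gives x ≥ 897 − 338 − 333 = 226.
So 226 ≤ x < 671; integers 226 through 670: 445 values.

445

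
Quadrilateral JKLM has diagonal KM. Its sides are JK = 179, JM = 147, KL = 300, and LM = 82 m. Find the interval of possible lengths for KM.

From triangle JKM: |179 − 147| < KM < 179 + 147, i.e. 32 < KM < 326.
From triangle LKM: 218 < KM < 382.
Both must hold, so KM lies in the intersection.

218 < KM < 326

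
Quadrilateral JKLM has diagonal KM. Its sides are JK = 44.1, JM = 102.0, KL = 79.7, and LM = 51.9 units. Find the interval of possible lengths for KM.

57.9 < KM < 131.6

From triangle JKM: |44.1 − 102.0| < KM < 44.1 + 102.0, i.e. 57.9 < KM < 146.1.
From triangle LKM: 27.8 < KM < 131.6.
Both must hold, so KM lies in the intersection.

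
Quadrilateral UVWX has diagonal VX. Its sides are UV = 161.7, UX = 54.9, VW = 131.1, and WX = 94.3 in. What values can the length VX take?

From triangle UVX: |161.7 − 54.9| < VX < 161.7 + 54.9, i.e. 106.8 < VX < 216.6.
From triangle WVX: 36.8 < VX < 225.4.
Both must hold, so VX lies in the intersection.

106.8 < VX < 216.6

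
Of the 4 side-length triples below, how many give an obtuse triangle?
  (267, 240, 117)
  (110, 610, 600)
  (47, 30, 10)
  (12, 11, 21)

1

(267,240,117): 117²+240² = 71289 = 267² → right
(110,610,600): 110²+600² = 372100 = 610² → right
(47,30,10): 10+30 ≤ 47, not a triangle
(12,11,21): 11²+12² = 265 < 441 = 21² → obtuse
1 of the 4 is obtuse.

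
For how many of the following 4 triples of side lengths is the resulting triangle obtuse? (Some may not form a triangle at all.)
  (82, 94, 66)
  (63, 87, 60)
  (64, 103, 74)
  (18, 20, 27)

(82,94,66): 66²+82² = 11080 > 8836 = 94² → acute
(63,87,60): 60²+63² = 7569 = 87² → right
(64,103,74): 64²+74² = 9572 < 10609 = 103² → obtuse
(18,20,27): 18²+20² = 724 < 729 = 27² → obtuse
2 of the 4 are obtuse.

2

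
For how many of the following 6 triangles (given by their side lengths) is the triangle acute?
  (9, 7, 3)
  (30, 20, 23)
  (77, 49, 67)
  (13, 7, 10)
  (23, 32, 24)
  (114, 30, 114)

(9,7,3): 3²+7² = 58 < 81 = 9² → obtuse
(30,20,23): 20²+23² = 929 > 900 = 30² → acute
(77,49,67): 49²+67² = 6890 > 5929 = 77² → acute
(13,7,10): 7²+10² = 149 < 169 = 13² → obtuse
(23,32,24): 23²+24² = 1105 > 1024 = 32² → acute
(114,30,114): 30²+114² = 13896 > 12996 = 114² → acute
4 of the 6 are acute.

4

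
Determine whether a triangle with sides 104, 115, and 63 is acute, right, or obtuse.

Compare the square of the longest side to the sum of squares of the other two: 63² + 104² = 14785 > 13225 = 115².

acute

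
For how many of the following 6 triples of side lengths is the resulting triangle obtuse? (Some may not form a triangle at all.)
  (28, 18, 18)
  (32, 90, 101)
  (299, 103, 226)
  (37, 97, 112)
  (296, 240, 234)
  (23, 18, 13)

(28,18,18): 18²+18² = 648 < 784 = 28² → obtuse
(32,90,101): 32²+90² = 9124 < 10201 = 101² → obtuse
(299,103,226): 103²+226² = 61685 < 89401 = 299² → obtuse
(37,97,112): 37²+97² = 10778 < 12544 = 112² → obtuse
(296,240,234): 234²+240² = 112356 > 87616 = 296² → acute
(23,18,13): 13²+18² = 493 < 529 = 23² → obtuse
5 of the 6 are obtuse.

5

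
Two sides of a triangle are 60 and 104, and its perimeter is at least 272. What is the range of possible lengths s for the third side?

108 ≤ s < 164

Triangle inequality alone gives 44 < s < 164.
The perimeter condition gives s ≥ 272 − 60 − 104 = 108.
Intersecting the two: 108 ≤ s < 164.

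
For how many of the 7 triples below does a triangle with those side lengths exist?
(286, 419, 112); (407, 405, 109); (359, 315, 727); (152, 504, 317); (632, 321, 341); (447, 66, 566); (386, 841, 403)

(112,286,419): 112+286 ≤ 419 → not valid
(109,405,407): 109+405 > 407 → valid
(315,359,727): 315+359 ≤ 727 → not valid
(152,317,504): 152+317 ≤ 504 → not valid
(321,341,632): 321+341 > 632 → valid
(66,447,566): 66+447 ≤ 566 → not valid
(386,403,841): 386+403 ≤ 841 → not valid
2 of the 7 triples form a triangle.

2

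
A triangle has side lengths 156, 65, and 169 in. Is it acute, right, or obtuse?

right

Compare the square of the longest side to the sum of squares of the other two: 65² + 156² = 28561 = 169².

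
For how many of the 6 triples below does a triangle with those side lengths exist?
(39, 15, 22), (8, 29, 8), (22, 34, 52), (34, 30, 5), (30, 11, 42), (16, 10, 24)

3

(15,22,39): 15+22 ≤ 39 → not valid
(8,8,29): 8+8 ≤ 29 → not valid
(22,34,52): 22+34 > 52 → valid
(5,30,34): 5+30 > 34 → valid
(11,30,42): 11+30 ≤ 42 → not valid
(10,16,24): 10+16 > 24 → valid
3 of the 6 triples form a triangle.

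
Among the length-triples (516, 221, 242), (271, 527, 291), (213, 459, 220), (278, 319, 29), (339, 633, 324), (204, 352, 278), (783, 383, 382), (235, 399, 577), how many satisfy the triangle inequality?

(221,242,516): 221+242 ≤ 516 → not valid
(271,291,527): 271+291 > 527 → valid
(213,220,459): 213+220 ≤ 459 → not valid
(29,278,319): 29+278 ≤ 319 → not valid
(324,339,633): 324+339 > 633 → valid
(204,278,352): 204+278 > 352 → valid
(382,383,783): 382+383 ≤ 783 → not valid
(235,399,577): 235+399 > 577 → valid
4 of the 8 triples form a triangle.

4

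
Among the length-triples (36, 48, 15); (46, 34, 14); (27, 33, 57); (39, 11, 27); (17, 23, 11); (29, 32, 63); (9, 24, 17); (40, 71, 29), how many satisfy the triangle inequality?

(15,36,48): 15+36 > 48 → valid
(14,34,46): 14+34 > 46 → valid
(27,33,57): 27+33 > 57 → valid
(11,27,39): 11+27 ≤ 39 → not valid
(11,17,23): 11+17 > 23 → valid
(29,32,63): 29+32 ≤ 63 → not valid
(9,17,24): 9+17 > 24 → valid
(29,40,71): 29+40 ≤ 71 → not valid
5 of the 8 triples form a triangle.

5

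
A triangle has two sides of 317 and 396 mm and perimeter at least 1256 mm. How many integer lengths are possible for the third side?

Triangle inequality: 79 < x < 713. Perimeter ≥ 1256 gives x ≥ 1256 − 317 − 396 = 543.
So 543 ≤ x < 713; integers 543 through 712: 170 values.

170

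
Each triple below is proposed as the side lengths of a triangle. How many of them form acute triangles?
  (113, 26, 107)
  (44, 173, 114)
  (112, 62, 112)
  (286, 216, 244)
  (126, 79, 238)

(113,26,107): 26²+107² = 12125 < 12769 = 113² → obtuse
(44,173,114): 44+114 ≤ 173, not a triangle
(112,62,112): 62²+112² = 16388 > 12544 = 112² → acute
(286,216,244): 216²+244² = 106192 > 81796 = 286² → acute
(126,79,238): 79+126 ≤ 238, not a triangle
2 of the 5 are acute.

2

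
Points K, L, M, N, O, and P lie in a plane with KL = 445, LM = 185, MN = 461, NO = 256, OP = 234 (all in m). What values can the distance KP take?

The maximum is all hops collinear in one direction: 445 + 185 + 461 + 256 + 234 = 1581.
The longest hop is 461; the others sum to 1120. Since 461 ≤ 1120, the path can fold back on itself completely, so the minimum distance is 0.

0 ≤ KP ≤ 1581 m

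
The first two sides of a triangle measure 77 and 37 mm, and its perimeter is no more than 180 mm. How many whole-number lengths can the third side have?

Triangle inequality: 40 < x < 114. Perimeter ≤ 180 gives x ≤ 180 − 77 − 37 = 66.
So 40 < x ≤ 66; integers 41 through 66: 26 values.

26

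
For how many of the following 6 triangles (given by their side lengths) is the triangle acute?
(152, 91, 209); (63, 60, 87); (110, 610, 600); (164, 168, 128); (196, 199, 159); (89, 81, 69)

(152,91,209): 91²+152² = 31385 < 43681 = 209² → obtuse
(63,60,87): 60²+63² = 7569 = 87² → right
(110,610,600): 110²+600² = 372100 = 610² → right
(164,168,128): 128²+164² = 43280 > 28224 = 168² → acute
(196,199,159): 159²+196² = 63697 > 39601 = 199² → acute
(89,81,69): 69²+81² = 11322 > 7921 = 89² → acute
3 of the 6 are acute.

3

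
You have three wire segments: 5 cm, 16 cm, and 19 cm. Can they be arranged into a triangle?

Yes

The longest side is 19, and the other two sum to 21.
Since 21 > 19, the triangle inequality holds.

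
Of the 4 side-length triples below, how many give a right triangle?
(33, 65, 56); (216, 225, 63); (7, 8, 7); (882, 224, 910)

3

(33,65,56): 33²+56² = 4225 = 65² → right
(216,225,63): 63²+216² = 50625 = 225² → right
(7,8,7): 7²+7² = 98 > 64 = 8² → acute
(882,224,910): 224²+882² = 828100 = 910² → right
3 of the 4 are right.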